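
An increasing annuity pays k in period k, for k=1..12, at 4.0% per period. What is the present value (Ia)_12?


(Ia)_n = sum_{k=1}^{n} k * v^k, v = 1/(1+i)
v = 0.961538
Sum computed term by term:
(Ia)_12 = 56.6328


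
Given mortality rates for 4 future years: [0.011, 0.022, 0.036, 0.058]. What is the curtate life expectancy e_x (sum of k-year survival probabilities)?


e_x = sum_{k=1}^{n} k_p_x
k_p_x values:
  1_p_x = 0.989
  2_p_x = 0.967242
  3_p_x = 0.932421
  4_p_x = 0.878341
e_x = 3.767


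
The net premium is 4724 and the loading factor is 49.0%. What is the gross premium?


Gross = net * (1 + loading)
= 4724 * (1 + 0.49)
= 4724 * 1.49
= 7038.76


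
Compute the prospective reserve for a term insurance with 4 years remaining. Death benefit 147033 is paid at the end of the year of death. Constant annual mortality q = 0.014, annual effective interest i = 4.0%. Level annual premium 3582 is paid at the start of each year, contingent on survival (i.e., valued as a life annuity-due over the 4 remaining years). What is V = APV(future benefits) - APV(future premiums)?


v = 1/(1+i) = 0.961538
APV(future benefits) per unit = sum_{k=0}^{3} k_p_x * q * v^(k+1) = 0.049796
APV(future benefits) = 147033 * 0.049796 = 7321.6041
Life annuity-due factor ä_{x:4} = sum_{k=0}^{3} k_p_x * v^k = 3.699106
APV(future premiums) = 3582 * 3.699106 = 13250.1962
V = 7321.6041 - 13250.1962
= -5928.5921


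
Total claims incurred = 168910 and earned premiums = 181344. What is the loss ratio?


Loss ratio = claims / premiums
= 168910 / 181344
= 0.9314


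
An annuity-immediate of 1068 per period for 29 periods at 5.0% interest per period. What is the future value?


FV = PMT * ((1+i)^n - 1) / i
= 1068 * ((1.05)^29 - 1) / 0.05
= 1068 * (4.116136 - 1) / 0.05
= 66560.6563


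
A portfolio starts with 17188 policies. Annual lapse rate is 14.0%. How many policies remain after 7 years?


remaining = initial * (1 - lapse)^years
= 17188 * (1 - 0.14)^7
= 17188 * 0.347928
= 5980.1834


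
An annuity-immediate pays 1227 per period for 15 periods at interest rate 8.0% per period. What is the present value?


PV = PMT * (1 - (1+i)^(-n)) / i
= 1227 * (1 - (1+0.08)^(-15)) / 0.08
= 1227 * (1 - 0.315242) / 0.08
= 1227 * 8.559479
= 10502.4804


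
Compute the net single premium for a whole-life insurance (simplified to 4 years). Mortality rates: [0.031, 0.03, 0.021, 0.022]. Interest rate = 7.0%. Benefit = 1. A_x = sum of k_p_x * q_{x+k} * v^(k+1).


v = 0.934579
Year 0: k_p_x=1.0, q=0.031, term=0.028972
Year 1: k_p_x=0.969, q=0.03, term=0.025391
Year 2: k_p_x=0.93993, q=0.021, term=0.016113
Year 3: k_p_x=0.920191, q=0.022, term=0.015444
A_x = 0.0859


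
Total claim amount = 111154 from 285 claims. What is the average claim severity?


severity = total / number
= 111154 / 285
= 390.014


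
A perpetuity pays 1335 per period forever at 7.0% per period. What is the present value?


PV = PMT / i
= 1335 / 0.07
= 19071.4286


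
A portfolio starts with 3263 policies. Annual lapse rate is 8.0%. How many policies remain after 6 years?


remaining = initial * (1 - lapse)^years
= 3263 * (1 - 0.08)^6
= 3263 * 0.606355
= 1978.5364


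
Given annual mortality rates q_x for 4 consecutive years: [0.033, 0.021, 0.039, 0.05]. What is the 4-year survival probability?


p_k = 1 - q_k for each year
Survival = product of (1 - q_k)
= 0.967 * 0.979 * 0.961 * 0.95
= 0.8643


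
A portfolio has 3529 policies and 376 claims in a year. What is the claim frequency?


frequency = claims / policies
= 376 / 3529
= 0.1065


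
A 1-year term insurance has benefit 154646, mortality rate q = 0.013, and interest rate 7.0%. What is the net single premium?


NSP = benefit * q * v
v = 1/(1+i) = 0.934579
NSP = 154646 * 0.013 * 0.934579
= 1878.8766


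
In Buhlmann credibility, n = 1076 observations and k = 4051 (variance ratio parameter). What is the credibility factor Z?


Z = n / (n + k)
= 1076 / (1076 + 4051)
= 1076 / 5127
= 0.2099


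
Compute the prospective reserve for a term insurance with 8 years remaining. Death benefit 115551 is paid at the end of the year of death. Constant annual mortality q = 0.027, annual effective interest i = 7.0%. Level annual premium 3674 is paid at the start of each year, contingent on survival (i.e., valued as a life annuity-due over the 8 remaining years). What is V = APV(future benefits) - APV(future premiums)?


v = 1/(1+i) = 0.934579
APV(future benefits) per unit = sum_{k=0}^{7} k_p_x * q * v^(k+1) = 0.148206
APV(future benefits) = 115551 * 0.148206 = 17125.3979
Life annuity-due factor ä_{x:8} = sum_{k=0}^{7} k_p_x * v^k = 5.873365
APV(future premiums) = 3674 * 5.873365 = 21578.7423
V = 17125.3979 - 21578.7423
= -4453.3444


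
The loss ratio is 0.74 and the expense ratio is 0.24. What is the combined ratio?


Combined ratio = loss ratio + expense ratio
= 0.74 + 0.24
= 0.98


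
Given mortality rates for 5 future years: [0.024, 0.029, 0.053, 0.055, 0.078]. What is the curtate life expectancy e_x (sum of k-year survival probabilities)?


e_x = sum_{k=1}^{n} k_p_x
k_p_x values:
  1_p_x = 0.976
  2_p_x = 0.947696
  3_p_x = 0.897468
  4_p_x = 0.848107
  5_p_x = 0.781955
e_x = 4.4512


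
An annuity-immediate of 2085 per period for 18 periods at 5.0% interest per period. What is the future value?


FV = PMT * ((1+i)^n - 1) / i
= 2085 * ((1.05)^18 - 1) / 0.05
= 2085 * (2.406619 - 1) / 0.05
= 58656.022


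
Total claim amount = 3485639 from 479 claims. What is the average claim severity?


severity = total / number
= 3485639 / 479
= 7276.9081


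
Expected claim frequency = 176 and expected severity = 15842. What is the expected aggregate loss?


E[S] = E[N] * E[X]
= 176 * 15842
= 2.7882e+06


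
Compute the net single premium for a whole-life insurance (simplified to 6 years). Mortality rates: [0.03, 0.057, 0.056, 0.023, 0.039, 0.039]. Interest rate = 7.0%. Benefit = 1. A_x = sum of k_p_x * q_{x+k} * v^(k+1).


v = 0.934579
Year 0: k_p_x=1.0, q=0.03, term=0.028037
Year 1: k_p_x=0.97, q=0.057, term=0.048292
Year 2: k_p_x=0.91471, q=0.056, term=0.041814
Year 3: k_p_x=0.863486, q=0.023, term=0.015151
Year 4: k_p_x=0.843626, q=0.039, term=0.023458
Year 5: k_p_x=0.810725, q=0.039, term=0.021069
A_x = 0.1778


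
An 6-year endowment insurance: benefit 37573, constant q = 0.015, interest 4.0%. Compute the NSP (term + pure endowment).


Term component = 2850.758
Pure endowment = 6_p_x * v^6 * benefit = 0.913308 * 0.790315 * 37573 = 27120.2207
NSP = 29970.9787


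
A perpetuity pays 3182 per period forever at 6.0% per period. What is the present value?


PV = PMT / i
= 3182 / 0.06
= 53033.3333


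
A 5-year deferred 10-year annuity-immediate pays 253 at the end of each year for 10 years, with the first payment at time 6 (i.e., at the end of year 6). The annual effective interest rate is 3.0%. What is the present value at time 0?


PV at time 5 of the 10-year annuity-immediate:
a_n = 253 * (1-(1+0.03)^(-10))/0.03 = 2158.1413
Discount back 5 years to time 0:
PV = 2158.1413 * (1+0.03)^(-5)
= 2158.1413 * 0.862609
= 1861.6317


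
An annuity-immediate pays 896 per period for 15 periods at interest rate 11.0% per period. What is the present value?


PV = PMT * (1 - (1+i)^(-n)) / i
= 896 * (1 - (1+0.11)^(-15)) / 0.11
= 896 * (1 - 0.209004) / 0.11
= 896 * 7.19087
= 6443.0191


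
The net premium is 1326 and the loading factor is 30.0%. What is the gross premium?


Gross = net * (1 + loading)
= 1326 * (1 + 0.3)
= 1326 * 1.3
= 1723.8


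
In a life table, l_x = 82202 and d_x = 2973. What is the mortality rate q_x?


q_x = d_x / l_x
= 2973 / 82202
= 0.0362


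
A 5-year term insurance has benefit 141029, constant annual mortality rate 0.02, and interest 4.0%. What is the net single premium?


NSP = benefit * sum_{k=0}^{n-1} k_p_x * q * v^(k+1)
With constant q=0.02, v=0.961538
Sum = 0.085681
NSP = 141029 * 0.085681
= 12083.5055


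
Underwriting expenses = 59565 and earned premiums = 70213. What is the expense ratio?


Expense ratio = expenses / premiums
= 59565 / 70213
= 0.8483


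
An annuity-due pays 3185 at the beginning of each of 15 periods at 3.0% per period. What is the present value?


PV_due = PMT * (1-(1+i)^(-n))/i * (1+i)
PV_immediate = 38022.3233
PV_due = 38022.3233 * 1.03
= 39162.9929


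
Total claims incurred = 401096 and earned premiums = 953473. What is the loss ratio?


Loss ratio = claims / premiums
= 401096 / 953473
= 0.4207


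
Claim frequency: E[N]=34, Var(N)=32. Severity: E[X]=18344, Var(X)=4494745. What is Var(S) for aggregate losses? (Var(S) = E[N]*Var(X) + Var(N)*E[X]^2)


Var(S) = E[N]*Var(X) + Var(N)*E[X]^2
= 34*4494745 + 32*18344^2
= 152821330 + 10768074752
= 1.0921e+10


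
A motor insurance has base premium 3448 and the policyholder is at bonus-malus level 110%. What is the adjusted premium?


adjusted = base * BM_level / 100
= 3448 * 110 / 100
= 3448 * 1.1
= 3792.8


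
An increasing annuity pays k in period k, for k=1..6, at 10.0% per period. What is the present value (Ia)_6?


(Ia)_n = sum_{k=1}^{n} k * v^k, v = 1/(1+i)
v = 0.909091
Sum computed term by term:
(Ia)_6 = 14.0394


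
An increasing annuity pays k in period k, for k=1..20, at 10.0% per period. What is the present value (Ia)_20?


(Ia)_n = sum_{k=1}^{n} k * v^k, v = 1/(1+i)
v = 0.909091
Sum computed term by term:
(Ia)_20 = 63.9205


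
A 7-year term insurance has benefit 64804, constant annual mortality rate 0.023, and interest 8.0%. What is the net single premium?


NSP = benefit * sum_{k=0}^{n-1} k_p_x * q * v^(k+1)
With constant q=0.023, v=0.925926
Sum = 0.112591
NSP = 64804 * 0.112591
= 7296.3549


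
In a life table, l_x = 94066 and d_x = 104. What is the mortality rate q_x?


q_x = d_x / l_x
= 104 / 94066
= 0.0011


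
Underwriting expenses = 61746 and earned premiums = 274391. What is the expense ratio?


Expense ratio = expenses / premiums
= 61746 / 274391
= 0.225


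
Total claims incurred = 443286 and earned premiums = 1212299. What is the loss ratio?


Loss ratio = claims / premiums
= 443286 / 1212299
= 0.3657


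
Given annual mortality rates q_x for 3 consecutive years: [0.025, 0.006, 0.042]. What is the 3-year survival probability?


p_k = 1 - q_k for each year
Survival = product of (1 - q_k)
= 0.975 * 0.994 * 0.958
= 0.9284


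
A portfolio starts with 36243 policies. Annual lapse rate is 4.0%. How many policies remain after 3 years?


remaining = initial * (1 - lapse)^years
= 36243 * (1 - 0.04)^3
= 36243 * 0.884736
= 32065.4868


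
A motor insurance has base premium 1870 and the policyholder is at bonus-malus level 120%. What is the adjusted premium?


adjusted = base * BM_level / 100
= 1870 * 120 / 100
= 1870 * 1.2
= 2244.0


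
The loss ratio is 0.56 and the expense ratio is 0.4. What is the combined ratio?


Combined ratio = loss ratio + expense ratio
= 0.56 + 0.4
= 0.96


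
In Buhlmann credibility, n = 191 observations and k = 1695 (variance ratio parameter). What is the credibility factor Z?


Z = n / (n + k)
= 191 / (191 + 1695)
= 191 / 1886
= 0.1013


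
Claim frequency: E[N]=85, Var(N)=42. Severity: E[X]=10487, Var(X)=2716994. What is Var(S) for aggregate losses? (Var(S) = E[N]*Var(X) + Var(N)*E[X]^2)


Var(S) = E[N]*Var(X) + Var(N)*E[X]^2
= 85*2716994 + 42*10487^2
= 230944490 + 4619041098
= 4.8500e+09


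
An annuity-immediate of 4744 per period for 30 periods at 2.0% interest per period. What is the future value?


FV = PMT * ((1+i)^n - 1) / i
= 4744 * ((1.02)^30 - 1) / 0.02
= 4744 * (1.811362 - 1) / 0.02
= 192454.9677


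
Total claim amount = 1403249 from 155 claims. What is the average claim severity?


severity = total / number
= 1403249 / 155
= 9053.2194


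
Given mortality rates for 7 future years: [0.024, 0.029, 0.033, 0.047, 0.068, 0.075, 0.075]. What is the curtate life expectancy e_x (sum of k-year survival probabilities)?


e_x = sum_{k=1}^{n} k_p_x
k_p_x values:
  1_p_x = 0.976
  2_p_x = 0.947696
  3_p_x = 0.916422
  4_p_x = 0.87335
  5_p_x = 0.813962
  6_p_x = 0.752915
  7_p_x = 0.696447
e_x = 5.9768


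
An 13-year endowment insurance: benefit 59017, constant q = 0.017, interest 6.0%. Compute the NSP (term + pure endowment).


Term component = 8141.4615
Pure endowment = 13_p_x * v^13 * benefit = 0.800195 * 0.468839 * 59017 = 22140.9684
NSP = 30282.4299


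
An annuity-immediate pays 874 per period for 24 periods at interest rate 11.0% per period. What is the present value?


PV = PMT * (1 - (1+i)^(-n)) / i
= 874 * (1 - (1+0.11)^(-24)) / 0.11
= 874 * (1 - 0.081705) / 0.11
= 874 * 8.348137
= 7296.2714


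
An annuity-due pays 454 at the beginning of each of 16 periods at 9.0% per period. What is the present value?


PV_due = PMT * (1-(1+i)^(-n))/i * (1+i)
PV_immediate = 3773.9014
PV_due = 3773.9014 * 1.09
= 4113.5525


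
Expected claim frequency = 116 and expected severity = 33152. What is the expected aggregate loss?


E[S] = E[N] * E[X]
= 116 * 33152
= 3.8456e+06


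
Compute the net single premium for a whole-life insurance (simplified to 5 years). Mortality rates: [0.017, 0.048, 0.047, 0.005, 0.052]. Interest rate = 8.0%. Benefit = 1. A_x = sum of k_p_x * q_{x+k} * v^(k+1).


v = 0.925926
Year 0: k_p_x=1.0, q=0.017, term=0.015741
Year 1: k_p_x=0.983, q=0.048, term=0.040453
Year 2: k_p_x=0.935816, q=0.047, term=0.034915
Year 3: k_p_x=0.891833, q=0.005, term=0.003278
Year 4: k_p_x=0.887373, q=0.052, term=0.031404
A_x = 0.1258


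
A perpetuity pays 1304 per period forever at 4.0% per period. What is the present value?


PV = PMT / i
= 1304 / 0.04
= 32600.0


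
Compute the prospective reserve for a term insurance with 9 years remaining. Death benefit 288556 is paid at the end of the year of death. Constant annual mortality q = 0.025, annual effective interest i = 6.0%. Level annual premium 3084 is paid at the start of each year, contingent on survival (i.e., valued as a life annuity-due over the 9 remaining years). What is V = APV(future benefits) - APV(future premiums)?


v = 1/(1+i) = 0.943396
APV(future benefits) per unit = sum_{k=0}^{8} k_p_x * q * v^(k+1) = 0.155503
APV(future benefits) = 288556 * 0.155503 = 44871.258
Life annuity-due factor ä_{x:9} = sum_{k=0}^{8} k_p_x * v^k = 6.593318
APV(future premiums) = 3084 * 6.593318 = 20333.7913
V = 44871.258 - 20333.7913
= 24537.4667


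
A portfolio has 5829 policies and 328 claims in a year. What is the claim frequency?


frequency = claims / policies
= 328 / 5829
= 0.0563


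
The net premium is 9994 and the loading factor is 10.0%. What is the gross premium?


Gross = net * (1 + loading)
= 9994 * (1 + 0.1)
= 9994 * 1.1
= 10993.4


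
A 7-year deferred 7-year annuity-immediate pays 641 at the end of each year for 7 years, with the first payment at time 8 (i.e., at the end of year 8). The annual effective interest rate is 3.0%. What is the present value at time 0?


PV at time 7 of the 7-year annuity-immediate:
a_n = 641 * (1-(1+0.03)^(-7))/0.03 = 3993.6114
Discount back 7 years to time 0:
PV = 3993.6114 * (1+0.03)^(-7)
= 3993.6114 * 0.813092
= 3247.1715


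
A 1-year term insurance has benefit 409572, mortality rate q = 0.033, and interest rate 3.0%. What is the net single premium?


NSP = benefit * q * v
v = 1/(1+i) = 0.970874
NSP = 409572 * 0.033 * 0.970874
= 13122.2097


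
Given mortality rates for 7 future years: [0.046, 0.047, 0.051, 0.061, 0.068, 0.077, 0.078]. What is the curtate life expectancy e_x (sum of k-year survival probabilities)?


e_x = sum_{k=1}^{n} k_p_x
k_p_x values:
  1_p_x = 0.954
  2_p_x = 0.909162
  3_p_x = 0.862795
  4_p_x = 0.810164
  5_p_x = 0.755073
  6_p_x = 0.696932
  7_p_x = 0.642572
e_x = 5.6307


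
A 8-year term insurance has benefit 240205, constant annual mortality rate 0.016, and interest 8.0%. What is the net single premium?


NSP = benefit * sum_{k=0}^{n-1} k_p_x * q * v^(k+1)
With constant q=0.016, v=0.925926
Sum = 0.087522
NSP = 240205 * 0.087522
= 21023.3166


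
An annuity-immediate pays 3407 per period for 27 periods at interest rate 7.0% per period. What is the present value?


PV = PMT * (1 - (1+i)^(-n)) / i
= 3407 * (1 - (1+0.07)^(-27)) / 0.07
= 3407 * (1 - 0.16093) / 0.07
= 3407 * 11.986709
= 40838.7177


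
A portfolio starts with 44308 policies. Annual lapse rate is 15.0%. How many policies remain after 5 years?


remaining = initial * (1 - lapse)^years
= 44308 * (1 - 0.15)^5
= 44308 * 0.443705
= 19659.695


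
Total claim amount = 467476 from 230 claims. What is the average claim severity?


severity = total / number
= 467476 / 230
= 2032.5043


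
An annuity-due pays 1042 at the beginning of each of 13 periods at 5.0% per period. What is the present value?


PV_due = PMT * (1-(1+i)^(-n))/i * (1+i)
PV_immediate = 9788.1031
PV_due = 9788.1031 * 1.05
= 10277.5082


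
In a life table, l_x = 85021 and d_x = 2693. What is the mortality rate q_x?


q_x = d_x / l_x
= 2693 / 85021
= 0.0317


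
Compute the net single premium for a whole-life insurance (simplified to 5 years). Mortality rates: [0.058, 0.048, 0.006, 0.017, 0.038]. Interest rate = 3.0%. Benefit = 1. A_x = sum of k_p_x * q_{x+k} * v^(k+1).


v = 0.970874
Year 0: k_p_x=1.0, q=0.058, term=0.056311
Year 1: k_p_x=0.942, q=0.048, term=0.04262
Year 2: k_p_x=0.896784, q=0.006, term=0.004924
Year 3: k_p_x=0.891403, q=0.017, term=0.013464
Year 4: k_p_x=0.876249, q=0.038, term=0.028723
A_x = 0.146


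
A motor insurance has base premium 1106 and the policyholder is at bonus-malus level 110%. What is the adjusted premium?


adjusted = base * BM_level / 100
= 1106 * 110 / 100
= 1106 * 1.1
= 1216.6


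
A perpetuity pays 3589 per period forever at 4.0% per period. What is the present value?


PV = PMT / i
= 3589 / 0.04
= 89725.0


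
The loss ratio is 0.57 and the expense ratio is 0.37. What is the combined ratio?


Combined ratio = loss ratio + expense ratio
= 0.57 + 0.37
= 0.94


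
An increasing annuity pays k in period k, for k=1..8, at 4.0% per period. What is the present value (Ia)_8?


(Ia)_n = sum_{k=1}^{n} k * v^k, v = 1/(1+i)
v = 0.961538
Sum computed term by term:
(Ia)_8 = 28.9133


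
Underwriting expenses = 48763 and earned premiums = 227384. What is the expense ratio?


Expense ratio = expenses / premiums
= 48763 / 227384
= 0.2145


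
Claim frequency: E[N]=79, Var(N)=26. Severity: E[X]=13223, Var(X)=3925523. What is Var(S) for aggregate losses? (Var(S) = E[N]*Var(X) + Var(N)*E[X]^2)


Var(S) = E[N]*Var(X) + Var(N)*E[X]^2
= 79*3925523 + 26*13223^2
= 310116317 + 4546040954
= 4.8562e+09


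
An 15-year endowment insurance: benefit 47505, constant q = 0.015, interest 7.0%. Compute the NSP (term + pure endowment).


Term component = 5961.0997
Pure endowment = 15_p_x * v^15 * benefit = 0.797156 * 0.362446 * 47505 = 13725.4349
NSP = 19686.5346


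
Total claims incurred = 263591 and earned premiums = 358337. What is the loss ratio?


Loss ratio = claims / premiums
= 263591 / 358337
= 0.7356


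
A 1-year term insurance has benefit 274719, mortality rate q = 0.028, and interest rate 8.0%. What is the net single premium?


NSP = benefit * q * v
v = 1/(1+i) = 0.925926
NSP = 274719 * 0.028 * 0.925926
= 7122.3444


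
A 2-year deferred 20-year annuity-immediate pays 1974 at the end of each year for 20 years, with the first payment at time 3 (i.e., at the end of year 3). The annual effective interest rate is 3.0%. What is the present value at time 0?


PV at time 2 of the 20-year annuity-immediate:
a_n = 1974 * (1-(1+0.03)^(-20))/0.03 = 29368.1354
Discount back 2 years to time 0:
PV = 29368.1354 * (1+0.03)^(-2)
= 29368.1354 * 0.942596
= 27682.2843


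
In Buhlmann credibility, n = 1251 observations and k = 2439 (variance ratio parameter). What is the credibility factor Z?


Z = n / (n + k)
= 1251 / (1251 + 2439)
= 1251 / 3690
= 0.339


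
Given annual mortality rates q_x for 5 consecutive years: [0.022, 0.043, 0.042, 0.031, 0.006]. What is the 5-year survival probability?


p_k = 1 - q_k for each year
Survival = product of (1 - q_k)
= 0.978 * 0.957 * 0.958 * 0.969 * 0.994
= 0.8636


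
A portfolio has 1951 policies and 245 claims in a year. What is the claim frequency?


frequency = claims / policies
= 245 / 1951
= 0.1256


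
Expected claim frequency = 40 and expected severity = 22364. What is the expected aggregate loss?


E[S] = E[N] * E[X]
= 40 * 22364
= 894560


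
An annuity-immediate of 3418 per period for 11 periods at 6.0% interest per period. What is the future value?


FV = PMT * ((1+i)^n - 1) / i
= 3418 * ((1.06)^11 - 1) / 0.06
= 3418 * (1.898299 - 1) / 0.06
= 51173.0745


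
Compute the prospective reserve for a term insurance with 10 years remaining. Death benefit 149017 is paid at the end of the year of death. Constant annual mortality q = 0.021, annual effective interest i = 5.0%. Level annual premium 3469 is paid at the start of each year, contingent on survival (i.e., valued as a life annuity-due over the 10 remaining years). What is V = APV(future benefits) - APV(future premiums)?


v = 1/(1+i) = 0.952381
APV(future benefits) per unit = sum_{k=0}^{9} k_p_x * q * v^(k+1) = 0.148918
APV(future benefits) = 149017 * 0.148918 = 22191.25
Life annuity-due factor ä_{x:10} = sum_{k=0}^{9} k_p_x * v^k = 7.445879
APV(future premiums) = 3469 * 7.445879 = 25829.7531
V = 22191.25 - 25829.7531
= -3638.5031


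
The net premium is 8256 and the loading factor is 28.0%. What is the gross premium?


Gross = net * (1 + loading)
= 8256 * (1 + 0.28)
= 8256 * 1.28
= 10567.68


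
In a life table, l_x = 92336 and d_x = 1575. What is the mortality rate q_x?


q_x = d_x / l_x
= 1575 / 92336
= 0.0171


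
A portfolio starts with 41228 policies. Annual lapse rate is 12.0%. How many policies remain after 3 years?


remaining = initial * (1 - lapse)^years
= 41228 * (1 - 0.12)^3
= 41228 * 0.681472
= 28095.7276


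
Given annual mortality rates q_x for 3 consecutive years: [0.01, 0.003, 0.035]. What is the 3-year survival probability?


p_k = 1 - q_k for each year
Survival = product of (1 - q_k)
= 0.99 * 0.997 * 0.965
= 0.9525


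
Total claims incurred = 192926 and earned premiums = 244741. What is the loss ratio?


Loss ratio = claims / premiums
= 192926 / 244741
= 0.7883


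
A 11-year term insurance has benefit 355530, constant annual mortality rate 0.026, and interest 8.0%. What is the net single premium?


NSP = benefit * sum_{k=0}^{n-1} k_p_x * q * v^(k+1)
With constant q=0.026, v=0.925926
Sum = 0.16655
NSP = 355530 * 0.16655
= 59213.6637


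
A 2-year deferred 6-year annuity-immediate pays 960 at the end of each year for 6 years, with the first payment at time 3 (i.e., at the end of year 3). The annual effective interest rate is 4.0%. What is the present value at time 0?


PV at time 2 of the 6-year annuity-immediate:
a_n = 960 * (1-(1+0.04)^(-6))/0.04 = 5032.4514
Discount back 2 years to time 0:
PV = 5032.4514 * (1+0.04)^(-2)
= 5032.4514 * 0.924556
= 4652.7842


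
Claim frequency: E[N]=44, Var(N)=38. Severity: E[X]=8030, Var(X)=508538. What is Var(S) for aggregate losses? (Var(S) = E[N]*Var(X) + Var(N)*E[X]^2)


Var(S) = E[N]*Var(X) + Var(N)*E[X]^2
= 44*508538 + 38*8030^2
= 22375672 + 2450274200
= 2.4726e+09


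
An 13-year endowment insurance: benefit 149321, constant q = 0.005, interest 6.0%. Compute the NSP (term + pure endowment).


Term component = 6440.7641
Pure endowment = 13_p_x * v^13 * benefit = 0.936915 * 0.468839 * 149321 = 65591.0663
NSP = 72031.8304


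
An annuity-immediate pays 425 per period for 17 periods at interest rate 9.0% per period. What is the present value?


PV = PMT * (1 - (1+i)^(-n)) / i
= 425 * (1 - (1+0.09)^(-17)) / 0.09
= 425 * (1 - 0.231073) / 0.09
= 425 * 8.543631
= 3631.0433


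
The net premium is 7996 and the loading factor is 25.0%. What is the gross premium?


Gross = net * (1 + loading)
= 7996 * (1 + 0.25)
= 7996 * 1.25
= 9995.0


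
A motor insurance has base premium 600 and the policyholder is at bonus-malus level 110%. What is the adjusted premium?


adjusted = base * BM_level / 100
= 600 * 110 / 100
= 600 * 1.1
= 660.0


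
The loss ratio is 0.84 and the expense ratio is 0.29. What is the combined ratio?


Combined ratio = loss ratio + expense ratio
= 0.84 + 0.29
= 1.13


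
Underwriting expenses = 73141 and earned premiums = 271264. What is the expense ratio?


Expense ratio = expenses / premiums
= 73141 / 271264
= 0.2696


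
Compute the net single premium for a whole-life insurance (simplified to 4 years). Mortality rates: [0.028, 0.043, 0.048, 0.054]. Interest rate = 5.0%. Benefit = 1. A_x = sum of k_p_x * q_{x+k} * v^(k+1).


v = 0.952381
Year 0: k_p_x=1.0, q=0.028, term=0.026667
Year 1: k_p_x=0.972, q=0.043, term=0.03791
Year 2: k_p_x=0.930204, q=0.048, term=0.03857
Year 3: k_p_x=0.885554, q=0.054, term=0.039342
A_x = 0.1425


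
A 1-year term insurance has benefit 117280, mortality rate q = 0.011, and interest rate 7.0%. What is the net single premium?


NSP = benefit * q * v
v = 1/(1+i) = 0.934579
NSP = 117280 * 0.011 * 0.934579
= 1205.6822


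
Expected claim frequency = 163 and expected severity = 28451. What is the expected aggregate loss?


E[S] = E[N] * E[X]
= 163 * 28451
= 4.6375e+06


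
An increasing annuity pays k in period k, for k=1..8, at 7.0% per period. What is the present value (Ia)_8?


(Ia)_n = sum_{k=1}^{n} k * v^k, v = 1/(1+i)
v = 0.934579
Sum computed term by term:
(Ia)_8 = 24.7602


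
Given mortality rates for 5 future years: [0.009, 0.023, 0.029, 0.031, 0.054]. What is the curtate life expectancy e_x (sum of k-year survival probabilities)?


e_x = sum_{k=1}^{n} k_p_x
k_p_x values:
  1_p_x = 0.991
  2_p_x = 0.968207
  3_p_x = 0.940129
  4_p_x = 0.910985
  5_p_x = 0.861792
e_x = 4.6721


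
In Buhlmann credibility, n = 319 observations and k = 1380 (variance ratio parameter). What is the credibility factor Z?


Z = n / (n + k)
= 319 / (319 + 1380)
= 319 / 1699
= 0.1878


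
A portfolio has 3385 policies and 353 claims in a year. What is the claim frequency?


frequency = claims / policies
= 353 / 3385
= 0.1043


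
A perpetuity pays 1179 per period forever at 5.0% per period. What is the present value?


PV = PMT / i
= 1179 / 0.05
= 23580.0


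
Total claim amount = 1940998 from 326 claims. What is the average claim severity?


severity = total / number
= 1940998 / 326
= 5953.9816


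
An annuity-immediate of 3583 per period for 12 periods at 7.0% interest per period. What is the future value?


FV = PMT * ((1+i)^n - 1) / i
= 3583 * ((1.07)^12 - 1) / 0.07
= 3583 * (2.252192 - 1) / 0.07
= 64094.3209


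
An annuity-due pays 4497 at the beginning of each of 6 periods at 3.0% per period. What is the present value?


PV_due = PMT * (1-(1+i)^(-n))/i * (1+i)
PV_immediate = 24361.1099
PV_due = 24361.1099 * 1.03
= 25091.9432


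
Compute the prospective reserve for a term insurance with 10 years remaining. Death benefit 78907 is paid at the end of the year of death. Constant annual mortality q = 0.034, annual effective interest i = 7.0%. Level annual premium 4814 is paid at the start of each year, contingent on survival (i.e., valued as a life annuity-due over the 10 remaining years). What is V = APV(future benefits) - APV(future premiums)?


v = 1/(1+i) = 0.934579
APV(future benefits) per unit = sum_{k=0}^{9} k_p_x * q * v^(k+1) = 0.209331
APV(future benefits) = 78907 * 0.209331 = 16517.6598
Life annuity-due factor ä_{x:10} = sum_{k=0}^{9} k_p_x * v^k = 6.587761
APV(future premiums) = 4814 * 6.587761 = 31713.4822
V = 16517.6598 - 31713.4822
= -15195.8224


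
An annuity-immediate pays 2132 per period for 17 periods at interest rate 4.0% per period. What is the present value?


PV = PMT * (1 - (1+i)^(-n)) / i
= 2132 * (1 - (1+0.04)^(-17)) / 0.04
= 2132 * (1 - 0.513373) / 0.04
= 2132 * 12.165669
= 25937.206


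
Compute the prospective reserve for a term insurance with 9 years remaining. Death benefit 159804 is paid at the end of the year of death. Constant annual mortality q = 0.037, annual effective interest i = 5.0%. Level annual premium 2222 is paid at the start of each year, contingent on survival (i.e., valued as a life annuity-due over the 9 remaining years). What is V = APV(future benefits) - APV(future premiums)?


v = 1/(1+i) = 0.952381
APV(future benefits) per unit = sum_{k=0}^{8} k_p_x * q * v^(k+1) = 0.230026
APV(future benefits) = 159804 * 0.230026 = 36759.1423
Life annuity-due factor ä_{x:9} = sum_{k=0}^{8} k_p_x * v^k = 6.527777
APV(future premiums) = 2222 * 6.527777 = 14504.7201
V = 36759.1423 - 14504.7201
= 22254.4222


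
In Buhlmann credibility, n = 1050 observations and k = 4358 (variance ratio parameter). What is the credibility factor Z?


Z = n / (n + k)
= 1050 / (1050 + 4358)
= 1050 / 5408
= 0.1942


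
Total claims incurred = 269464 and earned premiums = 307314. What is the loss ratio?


Loss ratio = claims / premiums
= 269464 / 307314
= 0.8768


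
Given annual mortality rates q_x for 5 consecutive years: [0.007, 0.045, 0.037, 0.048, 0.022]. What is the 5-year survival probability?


p_k = 1 - q_k for each year
Survival = product of (1 - q_k)
= 0.993 * 0.955 * 0.963 * 0.952 * 0.978
= 0.8503


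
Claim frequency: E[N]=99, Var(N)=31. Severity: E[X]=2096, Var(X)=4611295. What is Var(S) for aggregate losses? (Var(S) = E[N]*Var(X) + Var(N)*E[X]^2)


Var(S) = E[N]*Var(X) + Var(N)*E[X]^2
= 99*4611295 + 31*2096^2
= 456518205 + 136189696
= 5.9271e+08


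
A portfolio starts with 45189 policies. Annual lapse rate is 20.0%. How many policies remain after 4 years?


remaining = initial * (1 - lapse)^years
= 45189 * (1 - 0.2)^4
= 45189 * 0.4096
= 18509.4144


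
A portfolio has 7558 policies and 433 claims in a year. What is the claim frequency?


frequency = claims / policies
= 433 / 7558
= 0.0573


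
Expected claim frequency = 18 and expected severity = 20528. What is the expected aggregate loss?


E[S] = E[N] * E[X]
= 18 * 20528
= 369504


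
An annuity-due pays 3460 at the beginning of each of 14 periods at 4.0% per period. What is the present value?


PV_due = PMT * (1-(1+i)^(-n))/i * (1+i)
PV_immediate = 36548.4053
PV_due = 36548.4053 * 1.04
= 38010.3415


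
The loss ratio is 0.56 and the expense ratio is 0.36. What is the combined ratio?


Combined ratio = loss ratio + expense ratio
= 0.56 + 0.36
= 0.92


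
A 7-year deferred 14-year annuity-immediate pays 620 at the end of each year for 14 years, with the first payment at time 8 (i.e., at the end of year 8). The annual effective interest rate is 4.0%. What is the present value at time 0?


PV at time 7 of the 14-year annuity-immediate:
a_n = 620 * (1-(1+0.04)^(-14))/0.04 = 6549.1362
Discount back 7 years to time 0:
PV = 6549.1362 * (1+0.04)^(-7)
= 6549.1362 * 0.759918
= 4976.8053


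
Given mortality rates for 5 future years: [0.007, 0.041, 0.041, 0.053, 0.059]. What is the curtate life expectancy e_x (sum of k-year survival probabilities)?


e_x = sum_{k=1}^{n} k_p_x
k_p_x values:
  1_p_x = 0.993
  2_p_x = 0.952287
  3_p_x = 0.913243
  4_p_x = 0.864841
  5_p_x = 0.813816
e_x = 4.5372


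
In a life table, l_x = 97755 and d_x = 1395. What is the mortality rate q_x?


q_x = d_x / l_x
= 1395 / 97755
= 0.0143


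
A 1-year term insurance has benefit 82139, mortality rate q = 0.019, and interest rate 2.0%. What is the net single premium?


NSP = benefit * q * v
v = 1/(1+i) = 0.980392
NSP = 82139 * 0.019 * 0.980392
= 1530.0402


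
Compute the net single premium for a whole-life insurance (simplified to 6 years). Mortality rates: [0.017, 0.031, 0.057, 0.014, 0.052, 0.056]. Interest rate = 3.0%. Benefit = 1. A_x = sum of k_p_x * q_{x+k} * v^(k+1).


v = 0.970874
Year 0: k_p_x=1.0, q=0.017, term=0.016505
Year 1: k_p_x=0.983, q=0.031, term=0.028724
Year 2: k_p_x=0.952527, q=0.057, term=0.049687
Year 3: k_p_x=0.898233, q=0.014, term=0.011173
Year 4: k_p_x=0.885658, q=0.052, term=0.039727
Year 5: k_p_x=0.839603, q=0.056, term=0.039377
A_x = 0.1852


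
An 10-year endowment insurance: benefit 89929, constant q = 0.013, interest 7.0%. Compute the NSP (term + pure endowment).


Term component = 7803.2529
Pure endowment = 10_p_x * v^10 * benefit = 0.877347 * 0.508349 * 89929 = 40108.2316
NSP = 47911.4845


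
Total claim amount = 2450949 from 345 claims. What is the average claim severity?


severity = total / number
= 2450949 / 345
= 7104.2


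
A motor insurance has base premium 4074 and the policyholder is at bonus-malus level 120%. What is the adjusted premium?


adjusted = base * BM_level / 100
= 4074 * 120 / 100
= 4074 * 1.2
= 4888.8


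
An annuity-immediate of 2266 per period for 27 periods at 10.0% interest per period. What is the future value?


FV = PMT * ((1+i)^n - 1) / i
= 2266 * ((1.1)^27 - 1) / 0.1
= 2266 * (13.109994 - 1) / 0.1
= 274412.4684


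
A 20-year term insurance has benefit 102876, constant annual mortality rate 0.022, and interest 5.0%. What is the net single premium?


NSP = benefit * sum_{k=0}^{n-1} k_p_x * q * v^(k+1)
With constant q=0.022, v=0.952381
Sum = 0.231751
NSP = 102876 * 0.231751
= 23841.6486


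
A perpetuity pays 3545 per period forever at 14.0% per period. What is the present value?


PV = PMT / i
= 3545 / 0.14
= 25321.4286


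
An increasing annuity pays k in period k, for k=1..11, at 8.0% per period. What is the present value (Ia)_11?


(Ia)_n = sum_{k=1}^{n} k * v^k, v = 1/(1+i)
v = 0.925926
Sum computed term by term:
(Ia)_11 = 37.4046


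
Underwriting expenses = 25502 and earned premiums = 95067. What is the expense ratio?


Expense ratio = expenses / premiums
= 25502 / 95067
= 0.2683


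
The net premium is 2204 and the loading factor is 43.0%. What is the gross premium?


Gross = net * (1 + loading)
= 2204 * (1 + 0.43)
= 2204 * 1.43
= 3151.72


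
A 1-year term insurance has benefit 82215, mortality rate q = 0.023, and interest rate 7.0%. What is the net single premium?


NSP = benefit * q * v
v = 1/(1+i) = 0.934579
NSP = 82215 * 0.023 * 0.934579
= 1767.2383


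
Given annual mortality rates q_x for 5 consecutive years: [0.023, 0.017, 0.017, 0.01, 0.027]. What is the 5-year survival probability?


p_k = 1 - q_k for each year
Survival = product of (1 - q_k)
= 0.977 * 0.983 * 0.983 * 0.99 * 0.973
= 0.9094


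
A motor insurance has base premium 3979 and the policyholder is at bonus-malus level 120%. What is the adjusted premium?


adjusted = base * BM_level / 100
= 3979 * 120 / 100
= 3979 * 1.2
= 4774.8


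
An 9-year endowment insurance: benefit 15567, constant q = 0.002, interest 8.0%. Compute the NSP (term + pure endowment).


Term component = 193.1386
Pure endowment = 9_p_x * v^9 * benefit = 0.982143 * 0.500249 * 15567 = 7648.3191
NSP = 7841.4576


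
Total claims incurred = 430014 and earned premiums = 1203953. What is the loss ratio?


Loss ratio = claims / premiums
= 430014 / 1203953
= 0.3572


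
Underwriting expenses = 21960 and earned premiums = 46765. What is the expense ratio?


Expense ratio = expenses / premiums
= 21960 / 46765
= 0.4696


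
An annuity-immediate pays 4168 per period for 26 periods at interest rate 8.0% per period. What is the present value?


PV = PMT * (1 - (1+i)^(-n)) / i
= 4168 * (1 - (1+0.08)^(-26)) / 0.08
= 4168 * (1 - 0.135202) / 0.08
= 4168 * 10.809978
= 45055.9881


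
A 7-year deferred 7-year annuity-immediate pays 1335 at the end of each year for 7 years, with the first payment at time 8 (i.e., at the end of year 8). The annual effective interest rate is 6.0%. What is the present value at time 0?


PV at time 7 of the 7-year annuity-immediate:
a_n = 1335 * (1-(1+0.06)^(-7))/0.06 = 7452.4792
Discount back 7 years to time 0:
PV = 7452.4792 * (1+0.06)^(-7)
= 7452.4792 * 0.665057
= 4956.3243


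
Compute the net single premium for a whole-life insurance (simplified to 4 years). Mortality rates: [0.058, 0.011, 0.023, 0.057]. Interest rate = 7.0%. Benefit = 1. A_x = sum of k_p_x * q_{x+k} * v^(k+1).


v = 0.934579
Year 0: k_p_x=1.0, q=0.058, term=0.054206
Year 1: k_p_x=0.942, q=0.011, term=0.009051
Year 2: k_p_x=0.931638, q=0.023, term=0.017491
Year 3: k_p_x=0.91021, q=0.057, term=0.039581
A_x = 0.1203


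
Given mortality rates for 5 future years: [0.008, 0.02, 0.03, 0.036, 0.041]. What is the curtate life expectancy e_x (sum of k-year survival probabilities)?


e_x = sum_{k=1}^{n} k_p_x
k_p_x values:
  1_p_x = 0.992
  2_p_x = 0.97216
  3_p_x = 0.942995
  4_p_x = 0.909047
  5_p_x = 0.871776
e_x = 4.688


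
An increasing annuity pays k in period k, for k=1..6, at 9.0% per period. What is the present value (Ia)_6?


(Ia)_n = sum_{k=1}^{n} k * v^k, v = 1/(1+i)
v = 0.917431
Sum computed term by term:
(Ia)_6 = 14.5783


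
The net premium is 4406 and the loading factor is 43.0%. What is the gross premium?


Gross = net * (1 + loading)
= 4406 * (1 + 0.43)
= 4406 * 1.43
= 6300.58


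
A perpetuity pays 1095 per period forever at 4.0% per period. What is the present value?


PV = PMT / i
= 1095 / 0.04
= 27375.0


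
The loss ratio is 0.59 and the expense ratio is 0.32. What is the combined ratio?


Combined ratio = loss ratio + expense ratio
= 0.59 + 0.32
= 0.91


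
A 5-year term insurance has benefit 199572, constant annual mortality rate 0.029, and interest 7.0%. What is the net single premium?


NSP = benefit * sum_{k=0}^{n-1} k_p_x * q * v^(k+1)
With constant q=0.029, v=0.934579
Sum = 0.112652
NSP = 199572 * 0.112652
= 22482.2648


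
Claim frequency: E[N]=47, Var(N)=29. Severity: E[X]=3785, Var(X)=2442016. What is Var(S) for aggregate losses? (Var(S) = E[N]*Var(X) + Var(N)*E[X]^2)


Var(S) = E[N]*Var(X) + Var(N)*E[X]^2
= 47*2442016 + 29*3785^2
= 114774752 + 415460525
= 5.3024e+08


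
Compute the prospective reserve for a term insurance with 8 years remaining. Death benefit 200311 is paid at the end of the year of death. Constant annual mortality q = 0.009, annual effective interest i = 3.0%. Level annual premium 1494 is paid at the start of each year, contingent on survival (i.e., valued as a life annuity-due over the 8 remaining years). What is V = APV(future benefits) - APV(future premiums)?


v = 1/(1+i) = 0.970874
APV(future benefits) per unit = sum_{k=0}^{7} k_p_x * q * v^(k+1) = 0.061308
APV(future benefits) = 200311 * 0.061308 = 12280.7462
Life annuity-due factor ä_{x:8} = sum_{k=0}^{7} k_p_x * v^k = 7.016405
APV(future premiums) = 1494 * 7.016405 = 10482.5096
V = 12280.7462 - 10482.5096
= 1798.2366


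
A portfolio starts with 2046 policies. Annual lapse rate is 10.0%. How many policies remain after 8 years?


remaining = initial * (1 - lapse)^years
= 2046 * (1 - 0.1)^8
= 2046 * 0.430467
= 880.7359


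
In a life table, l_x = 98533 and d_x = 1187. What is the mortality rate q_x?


q_x = d_x / l_x
= 1187 / 98533
= 0.012


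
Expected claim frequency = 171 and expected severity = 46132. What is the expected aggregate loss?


E[S] = E[N] * E[X]
= 171 * 46132
= 7.8886e+06


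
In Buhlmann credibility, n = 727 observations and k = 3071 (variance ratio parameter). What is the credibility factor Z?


Z = n / (n + k)
= 727 / (727 + 3071)
= 727 / 3798
= 0.1914


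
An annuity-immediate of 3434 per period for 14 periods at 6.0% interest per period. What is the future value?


FV = PMT * ((1+i)^n - 1) / i
= 3434 * ((1.06)^14 - 1) / 0.06
= 3434 * (2.260904 - 1) / 0.06
= 72165.7364


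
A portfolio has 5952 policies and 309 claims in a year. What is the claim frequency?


frequency = claims / policies
= 309 / 5952
= 0.0519
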